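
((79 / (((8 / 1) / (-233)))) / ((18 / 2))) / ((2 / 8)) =-18407 / 18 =-1022.61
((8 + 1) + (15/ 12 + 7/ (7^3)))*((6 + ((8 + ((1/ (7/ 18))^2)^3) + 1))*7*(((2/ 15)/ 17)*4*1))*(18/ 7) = 50836954212/ 28824005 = 1763.70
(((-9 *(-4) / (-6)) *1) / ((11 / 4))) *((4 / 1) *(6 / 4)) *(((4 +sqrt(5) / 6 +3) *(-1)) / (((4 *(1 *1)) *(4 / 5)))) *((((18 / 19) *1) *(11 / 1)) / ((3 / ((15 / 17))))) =675 *sqrt(5) / 323 +28350 / 323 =92.44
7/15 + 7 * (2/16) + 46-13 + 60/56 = 29747/840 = 35.41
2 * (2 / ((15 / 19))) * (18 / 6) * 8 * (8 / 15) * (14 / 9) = 68096 / 675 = 100.88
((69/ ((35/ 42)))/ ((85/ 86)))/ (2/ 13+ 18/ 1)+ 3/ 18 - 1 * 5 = -32897/ 150450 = -0.22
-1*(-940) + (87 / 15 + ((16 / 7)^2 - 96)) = 855.02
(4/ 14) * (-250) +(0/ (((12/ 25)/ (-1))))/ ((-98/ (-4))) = -500/ 7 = -71.43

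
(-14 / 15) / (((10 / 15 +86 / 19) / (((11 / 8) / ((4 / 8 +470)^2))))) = -0.00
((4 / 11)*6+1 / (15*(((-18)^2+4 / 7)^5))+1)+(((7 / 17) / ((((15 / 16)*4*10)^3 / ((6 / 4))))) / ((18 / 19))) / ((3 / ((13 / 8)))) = 136768415202565131648627377 / 42984268595876855808000000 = 3.18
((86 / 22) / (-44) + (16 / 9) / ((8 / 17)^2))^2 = 63.03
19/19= 1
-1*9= -9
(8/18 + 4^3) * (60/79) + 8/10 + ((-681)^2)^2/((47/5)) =1274315023612481/55695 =22880241020.06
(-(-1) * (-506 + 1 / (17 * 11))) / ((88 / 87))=-8232027 / 16456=-500.24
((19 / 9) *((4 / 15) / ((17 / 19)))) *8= 5.03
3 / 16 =0.19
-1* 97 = -97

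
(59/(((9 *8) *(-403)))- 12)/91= -348251/2640456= -0.13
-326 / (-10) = 163 / 5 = 32.60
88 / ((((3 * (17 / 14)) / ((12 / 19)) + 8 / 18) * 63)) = 704 / 3131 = 0.22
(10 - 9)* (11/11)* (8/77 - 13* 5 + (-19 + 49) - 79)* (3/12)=-4385/154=-28.47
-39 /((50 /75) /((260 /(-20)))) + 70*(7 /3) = 5543 /6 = 923.83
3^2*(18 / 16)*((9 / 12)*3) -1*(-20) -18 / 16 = 1333 / 32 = 41.66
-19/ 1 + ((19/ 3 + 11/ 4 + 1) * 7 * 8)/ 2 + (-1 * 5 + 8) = 799/ 3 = 266.33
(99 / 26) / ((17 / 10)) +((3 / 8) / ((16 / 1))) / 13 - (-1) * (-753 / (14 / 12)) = -127361307 / 198016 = -643.19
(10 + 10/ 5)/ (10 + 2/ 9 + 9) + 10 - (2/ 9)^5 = 108526526/ 10215477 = 10.62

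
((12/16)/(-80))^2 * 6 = 0.00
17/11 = 1.55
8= 8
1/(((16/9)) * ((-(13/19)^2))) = -3249/2704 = -1.20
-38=-38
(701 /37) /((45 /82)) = 57482 /1665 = 34.52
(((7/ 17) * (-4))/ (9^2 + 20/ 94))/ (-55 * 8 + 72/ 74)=12173/ 263514229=0.00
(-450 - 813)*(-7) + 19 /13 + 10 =115082 /13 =8852.46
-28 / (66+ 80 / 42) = -294 / 713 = -0.41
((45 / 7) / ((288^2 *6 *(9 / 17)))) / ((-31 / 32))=-85 / 3374784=-0.00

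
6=6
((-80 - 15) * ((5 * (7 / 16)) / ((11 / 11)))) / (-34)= 3325 / 544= 6.11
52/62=26/31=0.84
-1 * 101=-101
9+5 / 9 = 86 / 9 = 9.56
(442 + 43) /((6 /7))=3395 /6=565.83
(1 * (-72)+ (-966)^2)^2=870645751056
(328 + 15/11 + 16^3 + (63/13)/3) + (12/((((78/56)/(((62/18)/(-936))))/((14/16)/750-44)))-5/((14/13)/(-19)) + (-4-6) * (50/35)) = 14236996510537/3162159000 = 4502.30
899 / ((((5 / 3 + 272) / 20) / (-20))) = -1078800 / 821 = -1314.01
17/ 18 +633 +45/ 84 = 159889/ 252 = 634.48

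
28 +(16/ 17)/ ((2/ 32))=732/ 17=43.06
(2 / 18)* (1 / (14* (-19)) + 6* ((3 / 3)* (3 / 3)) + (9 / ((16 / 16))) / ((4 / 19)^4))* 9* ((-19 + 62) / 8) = 6716531071 / 272384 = 24658.32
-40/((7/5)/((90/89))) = -18000/623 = -28.89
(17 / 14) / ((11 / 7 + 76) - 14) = 17 / 890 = 0.02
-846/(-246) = 141/41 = 3.44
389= 389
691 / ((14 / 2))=691 / 7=98.71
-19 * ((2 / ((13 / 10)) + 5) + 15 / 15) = -1862 / 13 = -143.23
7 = 7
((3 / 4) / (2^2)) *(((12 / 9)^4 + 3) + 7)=533 / 216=2.47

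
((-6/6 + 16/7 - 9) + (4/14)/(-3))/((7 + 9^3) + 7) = -164/15603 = -0.01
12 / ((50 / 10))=12 / 5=2.40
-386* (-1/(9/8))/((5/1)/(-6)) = -411.73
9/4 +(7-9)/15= 127/60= 2.12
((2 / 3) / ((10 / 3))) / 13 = 1 / 65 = 0.02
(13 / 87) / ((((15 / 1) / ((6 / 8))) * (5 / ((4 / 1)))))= 13 / 2175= 0.01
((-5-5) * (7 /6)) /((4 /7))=-245 /12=-20.42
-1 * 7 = -7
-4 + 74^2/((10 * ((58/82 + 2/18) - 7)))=-92.59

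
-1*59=-59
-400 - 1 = -401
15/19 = 0.79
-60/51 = -20/17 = -1.18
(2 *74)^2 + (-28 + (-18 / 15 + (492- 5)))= 111809 / 5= 22361.80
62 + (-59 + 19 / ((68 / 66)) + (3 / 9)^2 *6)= 2255 / 102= 22.11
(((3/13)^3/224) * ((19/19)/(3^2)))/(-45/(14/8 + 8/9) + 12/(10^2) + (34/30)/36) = -38475/106672311928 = -0.00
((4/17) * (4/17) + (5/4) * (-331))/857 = -478231/990692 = -0.48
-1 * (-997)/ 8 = 124.62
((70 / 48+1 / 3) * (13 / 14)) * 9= 1677 / 112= 14.97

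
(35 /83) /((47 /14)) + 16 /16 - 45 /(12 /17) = -977191 /15604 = -62.62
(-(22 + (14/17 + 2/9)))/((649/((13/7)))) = -45838/695079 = -0.07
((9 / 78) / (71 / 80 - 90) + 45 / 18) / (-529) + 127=12452174637 / 98052266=127.00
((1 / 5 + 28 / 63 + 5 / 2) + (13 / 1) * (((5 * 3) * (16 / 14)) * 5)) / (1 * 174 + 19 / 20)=1407962 / 220437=6.39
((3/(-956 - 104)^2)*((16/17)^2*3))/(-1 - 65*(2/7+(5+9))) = -112/14673303075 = -0.00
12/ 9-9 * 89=-799.67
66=66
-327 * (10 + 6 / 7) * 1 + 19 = -24719 / 7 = -3531.29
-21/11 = -1.91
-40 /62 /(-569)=20 /17639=0.00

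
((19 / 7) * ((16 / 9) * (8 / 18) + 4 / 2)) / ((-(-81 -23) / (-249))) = -178201 / 9828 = -18.13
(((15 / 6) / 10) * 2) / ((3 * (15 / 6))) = 1 / 15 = 0.07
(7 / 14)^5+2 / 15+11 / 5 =227 / 96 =2.36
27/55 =0.49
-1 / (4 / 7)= -7 / 4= -1.75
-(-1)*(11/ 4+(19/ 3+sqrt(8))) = 2*sqrt(2)+109/ 12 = 11.91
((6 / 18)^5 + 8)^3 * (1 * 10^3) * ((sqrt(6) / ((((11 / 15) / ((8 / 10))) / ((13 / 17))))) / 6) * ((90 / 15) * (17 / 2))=191307574250000 * sqrt(6) / 52612659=8906714.65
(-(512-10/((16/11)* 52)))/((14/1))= -212937/5824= -36.56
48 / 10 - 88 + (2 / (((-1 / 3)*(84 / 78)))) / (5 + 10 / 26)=-8255 / 98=-84.23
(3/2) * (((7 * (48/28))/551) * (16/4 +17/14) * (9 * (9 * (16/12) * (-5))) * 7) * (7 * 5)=-12417300/551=-22535.93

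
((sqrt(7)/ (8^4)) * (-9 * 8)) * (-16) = 0.74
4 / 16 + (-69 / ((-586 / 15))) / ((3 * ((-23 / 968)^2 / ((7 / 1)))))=196781779 / 26956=7300.11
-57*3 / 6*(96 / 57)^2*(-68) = 104448 / 19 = 5497.26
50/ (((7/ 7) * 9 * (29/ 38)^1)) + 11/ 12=8557/ 1044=8.20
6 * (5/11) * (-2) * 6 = -360/11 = -32.73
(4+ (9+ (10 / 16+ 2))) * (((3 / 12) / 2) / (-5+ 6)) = 125 / 64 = 1.95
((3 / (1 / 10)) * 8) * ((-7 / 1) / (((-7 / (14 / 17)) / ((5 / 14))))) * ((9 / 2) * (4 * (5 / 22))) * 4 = 216000 / 187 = 1155.08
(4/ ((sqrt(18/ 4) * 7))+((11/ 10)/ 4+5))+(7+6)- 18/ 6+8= 4 * sqrt(2)/ 21+931/ 40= 23.54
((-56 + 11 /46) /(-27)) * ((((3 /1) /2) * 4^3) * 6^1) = 27360 /23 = 1189.57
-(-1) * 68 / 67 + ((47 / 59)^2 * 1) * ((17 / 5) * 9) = 23827999 / 1166135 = 20.43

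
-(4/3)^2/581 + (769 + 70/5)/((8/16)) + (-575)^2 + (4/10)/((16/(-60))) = 3474037759/10458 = 332189.50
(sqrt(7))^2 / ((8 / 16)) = 14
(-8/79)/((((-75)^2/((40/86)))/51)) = -544/1273875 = -0.00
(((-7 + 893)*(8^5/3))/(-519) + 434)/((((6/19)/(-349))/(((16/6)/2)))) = 376066688020/14013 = 26836986.23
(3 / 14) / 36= 0.01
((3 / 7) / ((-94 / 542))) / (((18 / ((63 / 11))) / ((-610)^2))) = -151258650 / 517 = -292569.92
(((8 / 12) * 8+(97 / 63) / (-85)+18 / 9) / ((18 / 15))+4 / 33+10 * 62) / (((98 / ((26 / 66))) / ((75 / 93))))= 14386057075 / 7086554244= 2.03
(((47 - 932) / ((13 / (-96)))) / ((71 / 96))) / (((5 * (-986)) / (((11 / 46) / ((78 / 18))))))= -13457664 / 136056661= -0.10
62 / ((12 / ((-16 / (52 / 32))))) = -1984 / 39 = -50.87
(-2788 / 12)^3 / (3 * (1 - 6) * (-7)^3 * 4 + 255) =-338608873 / 562545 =-601.92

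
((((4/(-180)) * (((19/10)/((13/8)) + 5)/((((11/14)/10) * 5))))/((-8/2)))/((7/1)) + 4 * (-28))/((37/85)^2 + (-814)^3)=1041324511/5015215659207897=0.00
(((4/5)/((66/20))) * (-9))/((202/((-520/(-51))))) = -2080/18887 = -0.11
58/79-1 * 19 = -1443/79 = -18.27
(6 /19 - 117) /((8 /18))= -19953 /76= -262.54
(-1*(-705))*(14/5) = 1974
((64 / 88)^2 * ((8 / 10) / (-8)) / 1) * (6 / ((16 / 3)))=-36 / 605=-0.06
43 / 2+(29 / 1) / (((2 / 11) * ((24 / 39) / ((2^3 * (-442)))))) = -1832931 / 2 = -916465.50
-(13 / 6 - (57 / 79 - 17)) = -8743 / 474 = -18.45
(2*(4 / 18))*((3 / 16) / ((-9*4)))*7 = -7 / 432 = -0.02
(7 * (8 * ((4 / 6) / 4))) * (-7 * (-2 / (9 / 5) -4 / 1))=9016 / 27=333.93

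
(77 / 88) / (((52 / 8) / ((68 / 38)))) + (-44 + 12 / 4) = -20135 / 494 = -40.76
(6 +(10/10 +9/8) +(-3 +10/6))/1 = 163/24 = 6.79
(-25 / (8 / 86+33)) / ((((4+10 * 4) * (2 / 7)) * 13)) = -7525 / 1627912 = -0.00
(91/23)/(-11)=-91/253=-0.36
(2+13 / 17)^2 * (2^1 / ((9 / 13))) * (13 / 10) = 373321 / 13005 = 28.71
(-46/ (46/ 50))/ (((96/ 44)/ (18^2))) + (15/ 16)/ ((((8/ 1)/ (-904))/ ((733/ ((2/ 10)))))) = -6330975/ 16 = -395685.94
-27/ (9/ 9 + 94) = -27/ 95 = -0.28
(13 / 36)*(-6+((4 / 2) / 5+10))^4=761332 / 5625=135.35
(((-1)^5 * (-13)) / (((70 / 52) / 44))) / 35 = 14872 / 1225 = 12.14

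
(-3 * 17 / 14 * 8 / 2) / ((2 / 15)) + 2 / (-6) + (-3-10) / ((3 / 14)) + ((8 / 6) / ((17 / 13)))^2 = -3081464 / 18207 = -169.25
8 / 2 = 4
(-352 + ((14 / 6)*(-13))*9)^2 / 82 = 390625 / 82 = 4763.72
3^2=9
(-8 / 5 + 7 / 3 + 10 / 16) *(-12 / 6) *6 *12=-978 / 5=-195.60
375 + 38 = 413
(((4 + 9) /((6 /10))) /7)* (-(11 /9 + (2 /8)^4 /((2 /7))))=-370175 /96768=-3.83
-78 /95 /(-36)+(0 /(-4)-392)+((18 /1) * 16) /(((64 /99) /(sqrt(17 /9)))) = -223427 /570+297 * sqrt(17) /2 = 220.30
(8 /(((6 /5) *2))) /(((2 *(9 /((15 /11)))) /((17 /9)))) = 425 /891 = 0.48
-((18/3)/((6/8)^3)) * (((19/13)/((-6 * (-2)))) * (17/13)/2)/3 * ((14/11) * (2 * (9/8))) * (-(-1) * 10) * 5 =-904400/16731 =-54.06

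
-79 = -79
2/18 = 1/9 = 0.11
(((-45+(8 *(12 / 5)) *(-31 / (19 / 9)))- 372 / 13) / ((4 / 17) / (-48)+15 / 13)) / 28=-22394457 / 2026255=-11.05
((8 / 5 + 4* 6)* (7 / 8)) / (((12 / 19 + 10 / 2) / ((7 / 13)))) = 14896 / 6955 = 2.14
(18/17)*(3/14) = 27/119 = 0.23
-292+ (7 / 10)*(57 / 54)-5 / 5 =-52607 / 180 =-292.26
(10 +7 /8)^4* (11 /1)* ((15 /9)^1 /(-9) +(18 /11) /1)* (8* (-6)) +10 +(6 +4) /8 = -2743540119 /256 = -10716953.59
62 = 62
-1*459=-459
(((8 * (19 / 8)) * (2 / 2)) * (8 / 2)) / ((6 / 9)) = 114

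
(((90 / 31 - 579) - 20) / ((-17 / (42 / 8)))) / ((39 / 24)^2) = 365232 / 5239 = 69.71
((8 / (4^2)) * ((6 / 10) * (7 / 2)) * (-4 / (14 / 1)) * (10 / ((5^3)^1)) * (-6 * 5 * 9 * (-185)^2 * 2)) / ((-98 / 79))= -17520462 / 49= -357560.45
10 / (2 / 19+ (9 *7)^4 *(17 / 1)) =38 / 1017641281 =0.00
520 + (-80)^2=6920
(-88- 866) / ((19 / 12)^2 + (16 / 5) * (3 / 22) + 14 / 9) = -839520 / 3959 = -212.05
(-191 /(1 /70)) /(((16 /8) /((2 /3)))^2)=-13370 /9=-1485.56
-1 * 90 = -90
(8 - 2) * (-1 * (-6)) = 36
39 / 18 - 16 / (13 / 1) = 73 / 78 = 0.94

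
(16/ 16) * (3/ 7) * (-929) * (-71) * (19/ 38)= 14134.07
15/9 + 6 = 23/3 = 7.67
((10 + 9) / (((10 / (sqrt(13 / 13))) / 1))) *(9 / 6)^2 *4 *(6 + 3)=1539 / 10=153.90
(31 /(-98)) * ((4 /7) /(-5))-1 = -1653 /1715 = -0.96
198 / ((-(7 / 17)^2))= -57222 / 49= -1167.80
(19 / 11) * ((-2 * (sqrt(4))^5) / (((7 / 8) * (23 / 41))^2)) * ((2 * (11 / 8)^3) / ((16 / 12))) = -46375428 / 25921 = -1789.11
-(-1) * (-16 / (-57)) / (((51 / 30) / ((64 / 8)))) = 1280 / 969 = 1.32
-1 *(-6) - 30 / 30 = 5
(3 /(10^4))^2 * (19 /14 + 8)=1179 /1400000000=0.00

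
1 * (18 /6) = 3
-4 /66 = -2 /33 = -0.06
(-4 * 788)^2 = 9935104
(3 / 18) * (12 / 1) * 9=18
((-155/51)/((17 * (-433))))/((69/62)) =9610/25903359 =0.00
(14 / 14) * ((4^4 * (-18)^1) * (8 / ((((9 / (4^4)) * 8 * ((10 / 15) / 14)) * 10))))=-1376256 / 5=-275251.20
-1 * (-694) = 694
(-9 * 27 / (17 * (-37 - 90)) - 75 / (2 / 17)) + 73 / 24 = -634.35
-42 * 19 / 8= -399 / 4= -99.75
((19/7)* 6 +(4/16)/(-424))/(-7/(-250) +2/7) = 24167125/465552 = 51.91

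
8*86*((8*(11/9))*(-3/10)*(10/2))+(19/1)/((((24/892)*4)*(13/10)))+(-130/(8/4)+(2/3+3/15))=-7814819/780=-10019.00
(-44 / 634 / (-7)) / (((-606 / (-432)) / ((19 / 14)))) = 15048 / 1568833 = 0.01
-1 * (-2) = 2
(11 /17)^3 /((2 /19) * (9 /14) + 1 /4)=708092 /830297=0.85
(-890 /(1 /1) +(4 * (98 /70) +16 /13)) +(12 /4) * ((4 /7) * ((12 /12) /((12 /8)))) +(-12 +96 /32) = -405417 /455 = -891.03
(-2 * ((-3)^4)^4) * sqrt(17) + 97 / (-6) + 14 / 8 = -86093442 * sqrt(17)- 173 / 12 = -354972369.46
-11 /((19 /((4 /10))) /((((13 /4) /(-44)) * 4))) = 13 /190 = 0.07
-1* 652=-652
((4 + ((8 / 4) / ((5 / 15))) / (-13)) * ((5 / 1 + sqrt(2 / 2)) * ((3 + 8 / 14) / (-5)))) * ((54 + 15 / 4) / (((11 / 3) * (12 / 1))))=-19.90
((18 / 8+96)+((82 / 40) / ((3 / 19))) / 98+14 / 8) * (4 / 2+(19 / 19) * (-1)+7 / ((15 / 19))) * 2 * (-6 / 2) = -21784823 / 3675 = -5927.84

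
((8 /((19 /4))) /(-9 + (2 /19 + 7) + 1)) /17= -32 /289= -0.11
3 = 3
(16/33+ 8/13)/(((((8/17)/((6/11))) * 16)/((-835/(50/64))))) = -670004/7865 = -85.19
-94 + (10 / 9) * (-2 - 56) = -1426 / 9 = -158.44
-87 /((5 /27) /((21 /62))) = -49329 /310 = -159.13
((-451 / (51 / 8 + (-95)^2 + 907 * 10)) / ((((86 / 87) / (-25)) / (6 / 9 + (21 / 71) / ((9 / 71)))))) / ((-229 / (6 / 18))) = -3923700 / 1425953917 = -0.00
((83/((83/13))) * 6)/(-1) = -78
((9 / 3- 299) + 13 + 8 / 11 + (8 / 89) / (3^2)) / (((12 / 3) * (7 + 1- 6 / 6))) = -2487017 / 246708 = -10.08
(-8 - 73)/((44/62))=-2511/22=-114.14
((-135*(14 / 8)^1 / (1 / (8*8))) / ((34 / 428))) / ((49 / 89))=-41139360 / 119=-345708.91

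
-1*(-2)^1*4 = 8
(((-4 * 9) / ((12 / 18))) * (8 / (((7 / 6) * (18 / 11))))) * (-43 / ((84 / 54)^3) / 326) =3103353 / 391363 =7.93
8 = 8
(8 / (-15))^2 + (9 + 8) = 3889 / 225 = 17.28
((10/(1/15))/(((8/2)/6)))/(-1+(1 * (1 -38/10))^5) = -703125/540949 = -1.30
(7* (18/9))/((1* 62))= 7/31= 0.23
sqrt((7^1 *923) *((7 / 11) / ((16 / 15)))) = 7 *sqrt(152295) / 44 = 62.09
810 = 810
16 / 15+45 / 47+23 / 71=117532 / 50055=2.35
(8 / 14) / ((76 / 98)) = 14 / 19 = 0.74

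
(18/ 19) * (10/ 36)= 5/ 19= 0.26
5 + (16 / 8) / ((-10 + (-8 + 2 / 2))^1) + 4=151 / 17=8.88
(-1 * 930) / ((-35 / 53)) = 9858 / 7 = 1408.29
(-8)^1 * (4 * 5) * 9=-1440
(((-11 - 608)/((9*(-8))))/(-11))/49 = -0.02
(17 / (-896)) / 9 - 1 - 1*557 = -558.00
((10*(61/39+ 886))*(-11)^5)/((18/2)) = -55747803650/351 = -158825651.42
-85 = -85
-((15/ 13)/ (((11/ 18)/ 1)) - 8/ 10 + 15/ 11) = -1753/ 715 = -2.45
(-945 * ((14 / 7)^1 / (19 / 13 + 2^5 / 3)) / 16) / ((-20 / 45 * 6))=110565 / 30272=3.65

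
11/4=2.75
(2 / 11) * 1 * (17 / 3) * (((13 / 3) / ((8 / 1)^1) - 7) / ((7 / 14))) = -2635 / 198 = -13.31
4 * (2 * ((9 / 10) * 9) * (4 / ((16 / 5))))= 81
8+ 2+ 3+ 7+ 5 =25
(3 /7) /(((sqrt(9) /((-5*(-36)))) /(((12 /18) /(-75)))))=-8 /35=-0.23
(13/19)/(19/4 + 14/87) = 4524/32471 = 0.14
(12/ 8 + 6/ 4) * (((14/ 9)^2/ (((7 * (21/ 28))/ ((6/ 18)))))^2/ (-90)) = -6272/ 7971615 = -0.00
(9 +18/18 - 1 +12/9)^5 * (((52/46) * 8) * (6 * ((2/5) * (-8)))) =-190555629056/9315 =-20456857.65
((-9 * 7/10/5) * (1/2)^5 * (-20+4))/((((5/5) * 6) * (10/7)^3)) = 7203/200000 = 0.04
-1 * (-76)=76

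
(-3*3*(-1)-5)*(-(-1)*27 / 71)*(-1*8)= -864 / 71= -12.17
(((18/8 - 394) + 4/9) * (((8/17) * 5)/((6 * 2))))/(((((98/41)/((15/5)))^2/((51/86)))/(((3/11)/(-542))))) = 355203705/9848556256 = 0.04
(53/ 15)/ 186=53/ 2790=0.02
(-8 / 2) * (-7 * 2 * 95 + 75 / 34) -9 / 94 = 8487107 / 1598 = 5311.08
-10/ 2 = -5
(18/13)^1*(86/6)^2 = 3698/13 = 284.46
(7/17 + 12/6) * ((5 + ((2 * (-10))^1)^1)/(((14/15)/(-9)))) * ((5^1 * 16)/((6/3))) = 1660500/119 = 13953.78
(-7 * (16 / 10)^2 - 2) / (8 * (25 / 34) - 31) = 0.79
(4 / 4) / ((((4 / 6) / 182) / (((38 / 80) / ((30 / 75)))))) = 324.19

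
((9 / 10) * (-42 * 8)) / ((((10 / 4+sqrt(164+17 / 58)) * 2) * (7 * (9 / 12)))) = 928 / 2037-32 * sqrt(552682) / 10185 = -1.88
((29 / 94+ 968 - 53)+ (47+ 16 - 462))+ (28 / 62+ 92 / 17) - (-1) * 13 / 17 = 25905233 / 49538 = 522.94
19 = 19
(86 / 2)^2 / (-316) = -1849 / 316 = -5.85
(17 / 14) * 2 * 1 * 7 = 17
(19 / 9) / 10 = 19 / 90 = 0.21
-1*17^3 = -4913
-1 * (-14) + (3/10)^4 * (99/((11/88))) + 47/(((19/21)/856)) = 1056574861/23750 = 44487.36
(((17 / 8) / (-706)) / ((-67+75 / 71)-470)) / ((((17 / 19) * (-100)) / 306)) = -22933 / 1193987200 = -0.00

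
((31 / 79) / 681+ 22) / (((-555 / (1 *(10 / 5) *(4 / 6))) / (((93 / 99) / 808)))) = -0.00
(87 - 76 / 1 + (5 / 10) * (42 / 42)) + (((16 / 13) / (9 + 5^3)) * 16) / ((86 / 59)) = 868971 / 74906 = 11.60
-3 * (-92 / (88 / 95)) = 6555 / 22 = 297.95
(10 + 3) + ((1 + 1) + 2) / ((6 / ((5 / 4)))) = 83 / 6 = 13.83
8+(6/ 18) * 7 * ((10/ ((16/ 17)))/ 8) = 2131/ 192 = 11.10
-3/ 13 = -0.23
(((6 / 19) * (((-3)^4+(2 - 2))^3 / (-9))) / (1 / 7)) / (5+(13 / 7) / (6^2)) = -25839.28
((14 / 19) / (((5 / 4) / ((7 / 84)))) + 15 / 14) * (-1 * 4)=-8942 / 1995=-4.48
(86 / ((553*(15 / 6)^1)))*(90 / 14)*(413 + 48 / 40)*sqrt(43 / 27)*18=3762.55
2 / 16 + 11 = 89 / 8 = 11.12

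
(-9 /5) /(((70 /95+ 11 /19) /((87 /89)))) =-14877 /11125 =-1.34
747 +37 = 784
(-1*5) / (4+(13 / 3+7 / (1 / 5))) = -3 / 26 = -0.12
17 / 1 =17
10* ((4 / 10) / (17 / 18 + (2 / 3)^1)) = 72 / 29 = 2.48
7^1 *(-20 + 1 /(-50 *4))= -28007 /200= -140.04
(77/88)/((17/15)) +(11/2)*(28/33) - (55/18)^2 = -42937/11016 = -3.90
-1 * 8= -8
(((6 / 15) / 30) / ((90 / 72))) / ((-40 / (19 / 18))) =-19 / 67500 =-0.00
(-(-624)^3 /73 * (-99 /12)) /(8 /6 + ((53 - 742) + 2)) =546683904 /13651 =40047.17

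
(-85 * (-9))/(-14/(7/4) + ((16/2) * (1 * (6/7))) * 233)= 5355/11128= 0.48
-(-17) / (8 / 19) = 323 / 8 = 40.38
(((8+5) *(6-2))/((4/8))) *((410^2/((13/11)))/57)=14792800/57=259522.81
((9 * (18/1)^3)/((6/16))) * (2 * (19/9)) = 590976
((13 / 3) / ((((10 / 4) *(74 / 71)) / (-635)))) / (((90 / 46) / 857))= -2310543131 / 4995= -462571.20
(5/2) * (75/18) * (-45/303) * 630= -196875/202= -974.63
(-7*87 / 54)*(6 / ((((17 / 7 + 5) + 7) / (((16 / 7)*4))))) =-12992 / 303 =-42.88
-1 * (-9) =9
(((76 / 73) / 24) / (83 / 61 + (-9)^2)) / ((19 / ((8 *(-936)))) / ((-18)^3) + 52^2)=263612232 / 1353357552546463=0.00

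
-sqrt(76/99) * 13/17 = -26 * sqrt(209)/561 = -0.67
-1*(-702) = 702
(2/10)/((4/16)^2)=16/5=3.20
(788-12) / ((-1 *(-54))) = 388 / 27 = 14.37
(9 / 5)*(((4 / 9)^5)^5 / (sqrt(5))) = 1125899906842624*sqrt(5) / 1994161076921812746584025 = 0.00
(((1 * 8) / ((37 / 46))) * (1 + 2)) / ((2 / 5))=2760 / 37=74.59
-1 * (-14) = 14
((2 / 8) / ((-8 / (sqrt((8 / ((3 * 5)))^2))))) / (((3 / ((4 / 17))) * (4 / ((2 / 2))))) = -1 / 3060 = -0.00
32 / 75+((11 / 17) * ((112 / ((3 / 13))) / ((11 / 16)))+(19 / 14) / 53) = 432568673 / 946050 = 457.24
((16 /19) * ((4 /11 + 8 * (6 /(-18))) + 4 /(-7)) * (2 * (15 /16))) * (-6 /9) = 13280 /4389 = 3.03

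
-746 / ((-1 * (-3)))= -746 / 3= -248.67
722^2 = 521284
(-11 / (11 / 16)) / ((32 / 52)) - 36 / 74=-980 / 37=-26.49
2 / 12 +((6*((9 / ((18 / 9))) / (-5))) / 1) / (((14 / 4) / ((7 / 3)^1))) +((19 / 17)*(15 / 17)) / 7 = -199819 / 60690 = -3.29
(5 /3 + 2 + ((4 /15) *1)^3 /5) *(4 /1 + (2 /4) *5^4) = 13069129 /11250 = 1161.70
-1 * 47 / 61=-47 / 61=-0.77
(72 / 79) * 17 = 1224 / 79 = 15.49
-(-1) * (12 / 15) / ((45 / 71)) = 1.26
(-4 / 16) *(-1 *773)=773 / 4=193.25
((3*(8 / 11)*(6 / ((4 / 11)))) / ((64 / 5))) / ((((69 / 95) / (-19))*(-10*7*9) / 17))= 30685 / 15456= 1.99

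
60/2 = 30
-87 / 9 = -29 / 3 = -9.67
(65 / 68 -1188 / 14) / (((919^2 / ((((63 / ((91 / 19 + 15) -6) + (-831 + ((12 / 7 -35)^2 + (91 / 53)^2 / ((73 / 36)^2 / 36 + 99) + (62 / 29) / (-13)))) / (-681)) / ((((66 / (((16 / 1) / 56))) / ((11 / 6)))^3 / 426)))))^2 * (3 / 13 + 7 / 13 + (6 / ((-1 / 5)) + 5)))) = 0.00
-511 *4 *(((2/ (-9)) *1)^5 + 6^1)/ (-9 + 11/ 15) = 905139410/ 610173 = 1483.41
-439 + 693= 254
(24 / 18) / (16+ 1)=4 / 51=0.08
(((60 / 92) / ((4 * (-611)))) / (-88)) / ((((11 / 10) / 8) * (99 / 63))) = 525 / 37409086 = 0.00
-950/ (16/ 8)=-475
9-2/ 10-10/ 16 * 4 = 63/ 10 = 6.30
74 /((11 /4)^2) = 1184 /121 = 9.79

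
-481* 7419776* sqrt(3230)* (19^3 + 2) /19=-24486306988416* sqrt(3230) /19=-73243813853480.07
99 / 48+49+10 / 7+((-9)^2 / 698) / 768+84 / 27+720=775.60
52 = 52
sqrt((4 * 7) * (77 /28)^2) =11 * sqrt(7) /2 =14.55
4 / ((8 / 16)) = 8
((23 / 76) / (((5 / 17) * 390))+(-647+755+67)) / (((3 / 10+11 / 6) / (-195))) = -77806173 / 4864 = -15996.33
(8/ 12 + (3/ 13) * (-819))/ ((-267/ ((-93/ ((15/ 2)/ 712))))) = -56048/ 9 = -6227.56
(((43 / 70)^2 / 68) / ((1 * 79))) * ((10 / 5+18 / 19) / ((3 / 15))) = 1849 / 1786190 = 0.00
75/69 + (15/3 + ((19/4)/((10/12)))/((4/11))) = 21.76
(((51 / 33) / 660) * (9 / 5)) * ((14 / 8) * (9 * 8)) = 3213 / 6050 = 0.53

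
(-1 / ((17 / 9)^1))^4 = 6561 / 83521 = 0.08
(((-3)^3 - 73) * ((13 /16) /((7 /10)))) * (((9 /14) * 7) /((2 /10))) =-73125 /28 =-2611.61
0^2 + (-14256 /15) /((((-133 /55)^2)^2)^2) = -79580734571250000 /97906861202319841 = -0.81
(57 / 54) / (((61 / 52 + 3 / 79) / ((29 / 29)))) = 39026 / 44775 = 0.87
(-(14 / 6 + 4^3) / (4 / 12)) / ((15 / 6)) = -398 / 5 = -79.60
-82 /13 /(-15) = 82 /195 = 0.42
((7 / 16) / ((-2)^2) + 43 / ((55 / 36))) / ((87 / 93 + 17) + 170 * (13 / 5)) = 3083167 / 50188160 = 0.06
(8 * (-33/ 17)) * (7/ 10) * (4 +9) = -12012/ 85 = -141.32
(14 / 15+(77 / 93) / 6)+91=256879 / 2790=92.07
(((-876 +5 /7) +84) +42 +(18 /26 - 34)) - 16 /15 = -1069696 /1365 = -783.66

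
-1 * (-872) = 872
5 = 5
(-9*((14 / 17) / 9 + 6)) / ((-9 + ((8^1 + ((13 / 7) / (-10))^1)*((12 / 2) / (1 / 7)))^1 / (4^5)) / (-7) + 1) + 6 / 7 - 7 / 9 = -2097557725 / 85978809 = -24.40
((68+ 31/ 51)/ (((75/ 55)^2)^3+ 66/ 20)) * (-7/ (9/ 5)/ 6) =-1084771089325/ 237350409651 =-4.57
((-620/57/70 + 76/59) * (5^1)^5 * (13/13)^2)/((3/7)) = 83331250/10089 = 8259.61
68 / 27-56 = -1444 / 27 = -53.48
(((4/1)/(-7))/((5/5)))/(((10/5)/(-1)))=2/7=0.29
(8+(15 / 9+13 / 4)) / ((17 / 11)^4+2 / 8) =453871 / 209235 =2.17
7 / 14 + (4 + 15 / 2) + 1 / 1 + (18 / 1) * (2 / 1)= 49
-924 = -924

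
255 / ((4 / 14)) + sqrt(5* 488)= 2* sqrt(610) + 1785 / 2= 941.90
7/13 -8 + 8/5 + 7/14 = -697/130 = -5.36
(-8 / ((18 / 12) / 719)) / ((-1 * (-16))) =-719 / 3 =-239.67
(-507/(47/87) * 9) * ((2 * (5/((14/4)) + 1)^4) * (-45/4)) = 1492031254545/225694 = 6610859.19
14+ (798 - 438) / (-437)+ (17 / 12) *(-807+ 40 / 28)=-41408459 / 36708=-1128.05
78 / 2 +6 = 45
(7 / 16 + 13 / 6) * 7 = 875 / 48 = 18.23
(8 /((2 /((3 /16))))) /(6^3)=0.00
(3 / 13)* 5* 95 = 1425 / 13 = 109.62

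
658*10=6580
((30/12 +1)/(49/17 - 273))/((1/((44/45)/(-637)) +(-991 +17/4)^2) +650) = -187/14052064398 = -0.00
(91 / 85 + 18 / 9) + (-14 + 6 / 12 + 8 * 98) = 131507 / 170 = 773.57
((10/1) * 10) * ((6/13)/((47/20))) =12000/611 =19.64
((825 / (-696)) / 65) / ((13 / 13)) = -55 / 3016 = -0.02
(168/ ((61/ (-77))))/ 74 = -6468/ 2257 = -2.87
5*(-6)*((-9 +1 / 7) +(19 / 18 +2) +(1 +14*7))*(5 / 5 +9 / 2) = -645865 / 42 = -15377.74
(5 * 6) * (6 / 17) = 180 / 17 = 10.59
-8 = -8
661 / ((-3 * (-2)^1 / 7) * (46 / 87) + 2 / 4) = 268366 / 387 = 693.45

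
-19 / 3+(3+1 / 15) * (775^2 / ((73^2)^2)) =-6.27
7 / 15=0.47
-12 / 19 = -0.63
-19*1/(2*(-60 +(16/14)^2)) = 0.16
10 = 10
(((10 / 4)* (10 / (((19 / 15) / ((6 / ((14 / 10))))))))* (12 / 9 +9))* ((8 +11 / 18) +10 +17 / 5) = 1096625 / 57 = 19239.04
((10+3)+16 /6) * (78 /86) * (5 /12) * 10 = 15275 /258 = 59.21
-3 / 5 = -0.60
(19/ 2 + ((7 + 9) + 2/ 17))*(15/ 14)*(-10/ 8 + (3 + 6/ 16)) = 13065/ 224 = 58.33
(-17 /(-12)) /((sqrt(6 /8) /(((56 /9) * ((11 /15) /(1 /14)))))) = 73304 * sqrt(3) /1215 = 104.50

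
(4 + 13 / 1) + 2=19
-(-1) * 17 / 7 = 17 / 7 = 2.43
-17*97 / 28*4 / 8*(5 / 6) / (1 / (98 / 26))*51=-981155 / 208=-4717.09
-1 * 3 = -3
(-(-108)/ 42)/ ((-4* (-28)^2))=-9/ 10976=-0.00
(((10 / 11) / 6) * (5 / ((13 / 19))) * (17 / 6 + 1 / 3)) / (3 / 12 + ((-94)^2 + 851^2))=18050 / 3773675763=0.00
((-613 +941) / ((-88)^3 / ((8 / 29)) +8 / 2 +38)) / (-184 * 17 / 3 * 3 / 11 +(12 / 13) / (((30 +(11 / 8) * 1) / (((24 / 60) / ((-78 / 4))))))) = 95654845 / 204859804090374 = 0.00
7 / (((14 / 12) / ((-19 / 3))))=-38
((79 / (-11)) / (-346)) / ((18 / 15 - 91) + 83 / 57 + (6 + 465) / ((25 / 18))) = 112575 / 1360096936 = 0.00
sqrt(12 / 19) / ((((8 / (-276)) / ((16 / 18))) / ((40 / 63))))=-7360* sqrt(57) / 3591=-15.47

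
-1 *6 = -6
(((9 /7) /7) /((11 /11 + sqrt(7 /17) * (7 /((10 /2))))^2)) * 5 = 3672000 /82369-95625 * sqrt(119) /23534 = 0.25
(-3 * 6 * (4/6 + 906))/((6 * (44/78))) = -53040/11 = -4821.82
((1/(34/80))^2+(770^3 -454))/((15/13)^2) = 22297506349586/65025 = 342906672.04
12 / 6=2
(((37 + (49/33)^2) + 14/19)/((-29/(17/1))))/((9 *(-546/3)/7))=7024672/70204563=0.10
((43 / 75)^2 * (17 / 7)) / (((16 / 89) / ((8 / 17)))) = 2.09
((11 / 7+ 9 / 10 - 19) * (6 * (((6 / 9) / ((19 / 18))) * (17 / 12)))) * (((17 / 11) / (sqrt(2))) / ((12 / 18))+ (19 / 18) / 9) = -3009357 * sqrt(2) / 29260 - 19669 / 1890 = -155.86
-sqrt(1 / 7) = -sqrt(7) / 7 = -0.38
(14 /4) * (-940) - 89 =-3379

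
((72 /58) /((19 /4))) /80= 9 /2755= 0.00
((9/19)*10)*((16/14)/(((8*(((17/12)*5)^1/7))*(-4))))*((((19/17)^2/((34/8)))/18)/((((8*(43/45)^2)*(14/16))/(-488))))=225309600/1081012303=0.21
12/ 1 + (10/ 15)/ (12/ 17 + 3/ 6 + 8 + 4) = 16232/ 1347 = 12.05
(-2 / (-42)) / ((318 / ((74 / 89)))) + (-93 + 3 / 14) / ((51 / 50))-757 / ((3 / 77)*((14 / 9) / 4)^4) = -210310589212888 / 247543443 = -849590.63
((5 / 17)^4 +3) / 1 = 251188 / 83521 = 3.01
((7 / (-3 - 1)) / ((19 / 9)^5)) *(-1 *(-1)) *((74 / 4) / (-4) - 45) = 164097171 / 79235168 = 2.07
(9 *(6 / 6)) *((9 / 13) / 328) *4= 81 / 1066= 0.08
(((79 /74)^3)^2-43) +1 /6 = -20371271621053 /492619470528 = -41.35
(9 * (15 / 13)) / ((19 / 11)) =1485 / 247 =6.01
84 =84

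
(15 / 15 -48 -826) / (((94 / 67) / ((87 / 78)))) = -1696239 / 2444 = -694.04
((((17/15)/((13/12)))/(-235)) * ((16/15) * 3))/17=-64/76375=-0.00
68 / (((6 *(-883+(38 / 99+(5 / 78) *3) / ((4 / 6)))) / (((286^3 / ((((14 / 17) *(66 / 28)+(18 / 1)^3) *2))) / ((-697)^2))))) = -1029320864 / 19412794177005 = -0.00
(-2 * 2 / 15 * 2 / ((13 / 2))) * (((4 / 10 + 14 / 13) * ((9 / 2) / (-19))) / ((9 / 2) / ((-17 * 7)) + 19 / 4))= 1096704 / 180056825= 0.01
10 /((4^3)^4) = 5 /8388608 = 0.00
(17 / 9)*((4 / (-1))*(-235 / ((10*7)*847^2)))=1598 / 45196767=0.00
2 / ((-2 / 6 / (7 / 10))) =-21 / 5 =-4.20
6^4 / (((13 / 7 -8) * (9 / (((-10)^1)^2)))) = -100800 / 43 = -2344.19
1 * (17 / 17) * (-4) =-4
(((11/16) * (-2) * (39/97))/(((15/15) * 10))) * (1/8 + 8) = -5577/12416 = -0.45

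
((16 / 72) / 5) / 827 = 2 / 37215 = 0.00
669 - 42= 627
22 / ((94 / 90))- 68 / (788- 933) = 146746 / 6815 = 21.53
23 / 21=1.10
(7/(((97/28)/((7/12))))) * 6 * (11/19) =7546/1843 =4.09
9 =9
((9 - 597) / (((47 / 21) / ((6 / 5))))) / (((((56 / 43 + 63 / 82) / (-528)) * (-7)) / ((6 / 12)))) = -201066624 / 35015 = -5742.30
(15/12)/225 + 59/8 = 7.38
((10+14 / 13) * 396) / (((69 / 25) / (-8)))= -3801600 / 299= -12714.38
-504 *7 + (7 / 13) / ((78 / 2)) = -1788689 / 507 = -3527.99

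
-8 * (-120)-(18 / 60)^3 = 959973 / 1000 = 959.97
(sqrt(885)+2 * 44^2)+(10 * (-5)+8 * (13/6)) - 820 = 3049.08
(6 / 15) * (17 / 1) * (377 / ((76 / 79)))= 506311 / 190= 2664.79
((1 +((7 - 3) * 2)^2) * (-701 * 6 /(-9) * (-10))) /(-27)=911300 /81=11250.62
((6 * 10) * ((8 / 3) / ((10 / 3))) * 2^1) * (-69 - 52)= -11616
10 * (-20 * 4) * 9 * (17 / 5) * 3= -73440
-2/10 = -1/5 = -0.20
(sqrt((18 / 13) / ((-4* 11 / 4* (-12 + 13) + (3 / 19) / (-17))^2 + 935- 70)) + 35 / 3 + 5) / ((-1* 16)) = -25 / 24- 969* sqrt(2675132746) / 21401061968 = -1.04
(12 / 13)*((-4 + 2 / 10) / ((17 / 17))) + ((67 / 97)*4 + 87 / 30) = 27177 / 12610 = 2.16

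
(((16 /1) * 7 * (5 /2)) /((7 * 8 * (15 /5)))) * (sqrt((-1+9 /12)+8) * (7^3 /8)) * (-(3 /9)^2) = -1715 * sqrt(31) /432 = -22.10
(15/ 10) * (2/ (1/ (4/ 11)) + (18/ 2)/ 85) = 2337/ 1870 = 1.25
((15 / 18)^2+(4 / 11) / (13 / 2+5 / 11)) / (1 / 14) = 3199 / 306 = 10.45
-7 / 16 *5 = -35 / 16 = -2.19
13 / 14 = 0.93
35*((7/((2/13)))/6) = 3185/12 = 265.42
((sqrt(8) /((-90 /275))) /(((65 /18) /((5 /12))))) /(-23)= 0.04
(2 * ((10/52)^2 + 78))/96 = 52753/32448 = 1.63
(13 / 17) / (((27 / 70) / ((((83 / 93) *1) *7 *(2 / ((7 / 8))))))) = 28.31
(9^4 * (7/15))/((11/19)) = 290871/55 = 5288.56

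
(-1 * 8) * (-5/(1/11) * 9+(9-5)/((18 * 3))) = 106904/27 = 3959.41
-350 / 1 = -350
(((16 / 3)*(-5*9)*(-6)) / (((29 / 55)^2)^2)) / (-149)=-13176900000 / 105384869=-125.04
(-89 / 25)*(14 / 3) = -1246 / 75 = -16.61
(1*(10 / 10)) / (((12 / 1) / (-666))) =-111 / 2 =-55.50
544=544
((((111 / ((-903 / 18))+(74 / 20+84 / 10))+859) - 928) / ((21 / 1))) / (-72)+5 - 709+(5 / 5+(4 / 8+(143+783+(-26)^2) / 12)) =-2589409351 / 4551120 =-568.96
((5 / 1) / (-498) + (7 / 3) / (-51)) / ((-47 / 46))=32591 / 596853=0.05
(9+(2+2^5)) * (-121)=-5203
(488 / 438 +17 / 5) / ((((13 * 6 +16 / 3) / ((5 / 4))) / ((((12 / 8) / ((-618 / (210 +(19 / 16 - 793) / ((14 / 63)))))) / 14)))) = 530388843 / 13474048000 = 0.04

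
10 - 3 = 7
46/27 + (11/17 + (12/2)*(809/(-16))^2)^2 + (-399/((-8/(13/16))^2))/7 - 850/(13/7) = 48886322022925679/207747072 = 235316539.25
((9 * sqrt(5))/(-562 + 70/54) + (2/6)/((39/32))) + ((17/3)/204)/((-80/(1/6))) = 61427/224640 - 243 * sqrt(5)/15139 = 0.24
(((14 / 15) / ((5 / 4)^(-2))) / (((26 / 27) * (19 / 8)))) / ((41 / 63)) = 19845 / 20254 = 0.98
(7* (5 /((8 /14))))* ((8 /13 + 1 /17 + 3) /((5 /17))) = 9947 /13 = 765.15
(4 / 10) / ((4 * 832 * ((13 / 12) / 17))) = 51 / 27040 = 0.00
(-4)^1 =-4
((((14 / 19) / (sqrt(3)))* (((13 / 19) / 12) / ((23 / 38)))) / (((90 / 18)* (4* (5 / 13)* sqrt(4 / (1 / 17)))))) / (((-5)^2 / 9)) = 1183* sqrt(51) / 37145000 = 0.00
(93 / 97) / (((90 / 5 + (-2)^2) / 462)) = 1953 / 97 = 20.13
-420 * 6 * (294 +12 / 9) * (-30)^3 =20094480000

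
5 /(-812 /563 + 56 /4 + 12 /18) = 8445 /22336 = 0.38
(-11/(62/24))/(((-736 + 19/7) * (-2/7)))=-1078/53041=-0.02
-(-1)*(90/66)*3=45/11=4.09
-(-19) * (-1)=-19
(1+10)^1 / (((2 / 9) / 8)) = 396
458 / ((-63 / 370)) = -169460 / 63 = -2689.84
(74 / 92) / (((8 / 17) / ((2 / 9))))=629 / 1656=0.38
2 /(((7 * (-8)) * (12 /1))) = -1 /336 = -0.00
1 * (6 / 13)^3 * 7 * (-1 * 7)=-10584 / 2197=-4.82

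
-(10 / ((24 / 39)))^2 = -4225 / 16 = -264.06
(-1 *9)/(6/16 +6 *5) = -0.30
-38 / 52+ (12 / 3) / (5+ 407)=-1931 / 2678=-0.72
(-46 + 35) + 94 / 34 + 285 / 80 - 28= -8887 / 272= -32.67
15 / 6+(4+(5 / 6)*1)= 7.33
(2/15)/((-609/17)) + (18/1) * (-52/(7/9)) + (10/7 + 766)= -3982894/9135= -436.00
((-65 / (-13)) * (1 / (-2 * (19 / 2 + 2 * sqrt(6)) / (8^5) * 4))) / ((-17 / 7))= 1089536 / 901 -229376 * sqrt(6) / 901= 585.66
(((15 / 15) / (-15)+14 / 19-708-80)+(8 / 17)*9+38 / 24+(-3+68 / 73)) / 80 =-1108561531 / 113179200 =-9.79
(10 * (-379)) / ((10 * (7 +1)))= -379 / 8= -47.38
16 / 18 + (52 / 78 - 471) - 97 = -5098 / 9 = -566.44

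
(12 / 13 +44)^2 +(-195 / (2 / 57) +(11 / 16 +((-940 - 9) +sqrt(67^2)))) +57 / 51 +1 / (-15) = -3047456843 / 689520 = -4419.68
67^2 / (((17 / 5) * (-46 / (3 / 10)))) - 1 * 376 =-601531 / 1564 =-384.61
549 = 549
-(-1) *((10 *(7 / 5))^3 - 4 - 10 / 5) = 2738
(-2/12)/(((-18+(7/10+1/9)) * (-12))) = -5/6188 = -0.00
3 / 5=0.60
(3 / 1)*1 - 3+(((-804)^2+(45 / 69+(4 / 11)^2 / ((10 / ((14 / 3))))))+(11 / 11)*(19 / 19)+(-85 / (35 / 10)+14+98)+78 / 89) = 16813776741358 / 26007135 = 646506.30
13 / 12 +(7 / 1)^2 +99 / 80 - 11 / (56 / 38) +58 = 171119 / 1680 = 101.86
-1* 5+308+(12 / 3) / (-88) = 6665 / 22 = 302.95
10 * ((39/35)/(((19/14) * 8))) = 39/38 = 1.03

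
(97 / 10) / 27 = 0.36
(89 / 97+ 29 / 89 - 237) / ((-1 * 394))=2035287 / 3401402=0.60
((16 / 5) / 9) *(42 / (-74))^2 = 784 / 6845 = 0.11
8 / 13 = 0.62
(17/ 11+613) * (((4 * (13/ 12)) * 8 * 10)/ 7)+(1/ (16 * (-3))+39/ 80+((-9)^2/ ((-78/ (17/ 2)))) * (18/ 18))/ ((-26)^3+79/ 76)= 55489225619293/ 1823226405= 30434.63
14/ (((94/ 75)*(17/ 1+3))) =105/ 188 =0.56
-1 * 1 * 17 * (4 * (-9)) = 612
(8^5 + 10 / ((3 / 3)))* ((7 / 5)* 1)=229446 / 5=45889.20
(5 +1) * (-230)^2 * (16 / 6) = 846400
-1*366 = -366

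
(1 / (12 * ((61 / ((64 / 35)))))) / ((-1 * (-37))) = 16 / 236985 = 0.00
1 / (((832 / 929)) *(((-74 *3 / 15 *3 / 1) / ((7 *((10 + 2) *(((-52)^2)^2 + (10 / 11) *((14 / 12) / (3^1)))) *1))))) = -23535983367785 / 1523808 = -15445504.53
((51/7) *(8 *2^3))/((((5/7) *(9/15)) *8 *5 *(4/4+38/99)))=13464/685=19.66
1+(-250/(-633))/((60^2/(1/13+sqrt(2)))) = 5 * sqrt(2)/45576+592493/592488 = 1.00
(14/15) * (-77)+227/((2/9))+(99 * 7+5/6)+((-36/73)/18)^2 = 131370568/79935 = 1643.47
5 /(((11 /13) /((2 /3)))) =130 /33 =3.94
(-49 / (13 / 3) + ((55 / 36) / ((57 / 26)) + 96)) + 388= 6314065 / 13338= 473.39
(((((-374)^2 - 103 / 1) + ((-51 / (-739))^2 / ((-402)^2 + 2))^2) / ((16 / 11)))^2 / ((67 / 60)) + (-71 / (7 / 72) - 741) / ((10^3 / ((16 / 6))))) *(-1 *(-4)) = 33077175474.17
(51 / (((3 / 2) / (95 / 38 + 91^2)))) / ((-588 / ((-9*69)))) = 58299273 / 196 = 297445.27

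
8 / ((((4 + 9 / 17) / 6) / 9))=7344 / 77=95.38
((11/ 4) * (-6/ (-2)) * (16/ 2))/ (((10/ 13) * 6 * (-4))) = -3.58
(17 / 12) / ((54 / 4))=17 / 162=0.10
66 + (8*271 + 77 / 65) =145287 / 65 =2235.18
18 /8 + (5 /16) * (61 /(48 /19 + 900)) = 623123 /274368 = 2.27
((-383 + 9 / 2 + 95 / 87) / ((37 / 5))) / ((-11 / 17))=5581865 / 70818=78.82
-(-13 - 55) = 68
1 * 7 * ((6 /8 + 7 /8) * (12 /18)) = 91 /12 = 7.58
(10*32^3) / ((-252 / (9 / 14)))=-40960 / 49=-835.92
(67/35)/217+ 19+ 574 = 4503902/7595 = 593.01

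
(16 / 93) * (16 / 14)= 128 / 651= 0.20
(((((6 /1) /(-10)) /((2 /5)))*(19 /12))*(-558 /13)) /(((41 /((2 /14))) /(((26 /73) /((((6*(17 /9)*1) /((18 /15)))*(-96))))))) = -15903 /113973440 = -0.00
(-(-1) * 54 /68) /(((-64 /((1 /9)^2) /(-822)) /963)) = 131931 /1088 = 121.26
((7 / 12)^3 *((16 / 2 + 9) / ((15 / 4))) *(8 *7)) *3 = 40817 / 270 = 151.17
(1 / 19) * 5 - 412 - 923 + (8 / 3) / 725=-55157848 / 41325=-1334.73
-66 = -66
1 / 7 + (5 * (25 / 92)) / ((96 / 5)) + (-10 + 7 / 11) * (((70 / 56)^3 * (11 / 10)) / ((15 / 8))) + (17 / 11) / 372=-73866983 / 7027328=-10.51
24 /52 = 6 /13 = 0.46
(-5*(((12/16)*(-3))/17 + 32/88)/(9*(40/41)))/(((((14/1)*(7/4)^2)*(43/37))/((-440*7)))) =8.14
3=3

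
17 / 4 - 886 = -881.75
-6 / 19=-0.32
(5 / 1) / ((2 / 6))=15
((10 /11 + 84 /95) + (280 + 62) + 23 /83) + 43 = 33572552 /86735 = 387.07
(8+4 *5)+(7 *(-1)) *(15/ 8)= 119/ 8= 14.88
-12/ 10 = -6/ 5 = -1.20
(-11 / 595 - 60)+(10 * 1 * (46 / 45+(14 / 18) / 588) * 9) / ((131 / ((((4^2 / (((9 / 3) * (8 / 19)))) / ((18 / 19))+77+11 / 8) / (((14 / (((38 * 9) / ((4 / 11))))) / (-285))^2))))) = 23649041817.57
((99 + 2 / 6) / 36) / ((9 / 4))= 298 / 243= 1.23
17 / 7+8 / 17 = 345 / 119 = 2.90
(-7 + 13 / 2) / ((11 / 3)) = -3 / 22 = -0.14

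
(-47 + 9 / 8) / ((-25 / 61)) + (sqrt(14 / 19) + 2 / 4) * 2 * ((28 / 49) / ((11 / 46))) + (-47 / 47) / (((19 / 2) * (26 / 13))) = 368 * sqrt(266) / 1463 + 33435981 / 292600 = 118.37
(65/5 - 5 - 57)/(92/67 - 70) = 3283/4598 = 0.71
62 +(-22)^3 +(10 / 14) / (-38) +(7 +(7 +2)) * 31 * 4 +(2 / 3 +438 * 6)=-4766735 / 798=-5973.35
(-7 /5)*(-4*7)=196 /5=39.20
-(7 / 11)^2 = -49 / 121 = -0.40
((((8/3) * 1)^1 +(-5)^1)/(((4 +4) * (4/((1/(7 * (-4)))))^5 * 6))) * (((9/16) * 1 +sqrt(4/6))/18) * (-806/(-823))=403/4773911715643392 +403 * sqrt(6)/8055976020148224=0.00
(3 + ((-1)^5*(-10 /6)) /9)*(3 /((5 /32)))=2752 /45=61.16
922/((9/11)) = 10142/9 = 1126.89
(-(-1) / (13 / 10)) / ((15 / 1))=2 / 39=0.05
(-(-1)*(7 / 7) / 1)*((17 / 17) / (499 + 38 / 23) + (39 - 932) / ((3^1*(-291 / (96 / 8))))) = 41138273 / 3350865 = 12.28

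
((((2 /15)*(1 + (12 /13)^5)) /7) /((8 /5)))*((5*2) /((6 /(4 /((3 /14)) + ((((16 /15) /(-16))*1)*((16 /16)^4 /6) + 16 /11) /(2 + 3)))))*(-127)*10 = -671780454125 /842092524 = -797.75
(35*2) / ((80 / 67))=469 / 8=58.62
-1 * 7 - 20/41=-7.49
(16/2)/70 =4/35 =0.11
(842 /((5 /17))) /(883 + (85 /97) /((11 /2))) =3.24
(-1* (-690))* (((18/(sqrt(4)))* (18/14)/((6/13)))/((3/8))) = 322920/7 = 46131.43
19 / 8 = 2.38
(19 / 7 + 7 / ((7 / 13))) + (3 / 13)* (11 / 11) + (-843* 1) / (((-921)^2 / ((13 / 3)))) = 1230465268 / 77189931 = 15.94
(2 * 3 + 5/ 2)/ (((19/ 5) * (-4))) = -85/ 152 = -0.56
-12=-12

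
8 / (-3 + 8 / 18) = -72 / 23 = -3.13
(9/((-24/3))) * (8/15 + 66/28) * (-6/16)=5463/4480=1.22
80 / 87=0.92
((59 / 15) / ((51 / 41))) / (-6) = -2419 / 4590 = -0.53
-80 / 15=-16 / 3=-5.33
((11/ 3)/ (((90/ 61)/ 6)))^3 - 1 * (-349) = 333914336/ 91125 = 3664.35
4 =4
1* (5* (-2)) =-10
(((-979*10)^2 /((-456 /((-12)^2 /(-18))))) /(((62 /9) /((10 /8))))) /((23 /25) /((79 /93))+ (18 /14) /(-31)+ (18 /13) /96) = 172255808725000 /596184717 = 288930.27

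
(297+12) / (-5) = -309 / 5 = -61.80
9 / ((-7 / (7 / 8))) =-9 / 8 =-1.12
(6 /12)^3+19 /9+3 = 377 /72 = 5.24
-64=-64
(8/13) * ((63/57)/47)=168/11609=0.01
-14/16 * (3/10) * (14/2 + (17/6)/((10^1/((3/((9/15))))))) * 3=-2121/320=-6.63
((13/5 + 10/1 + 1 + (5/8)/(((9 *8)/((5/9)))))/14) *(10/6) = 352637/217728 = 1.62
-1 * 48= -48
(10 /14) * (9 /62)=45 /434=0.10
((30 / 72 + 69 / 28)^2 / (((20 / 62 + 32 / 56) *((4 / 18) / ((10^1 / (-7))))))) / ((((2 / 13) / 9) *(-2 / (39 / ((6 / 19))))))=65582090145 / 304192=215594.39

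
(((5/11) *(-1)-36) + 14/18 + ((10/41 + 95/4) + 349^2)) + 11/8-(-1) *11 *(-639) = 3726541667/32472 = 114761.69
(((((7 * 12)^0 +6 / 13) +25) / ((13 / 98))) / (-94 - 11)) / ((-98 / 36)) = 4128 / 5915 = 0.70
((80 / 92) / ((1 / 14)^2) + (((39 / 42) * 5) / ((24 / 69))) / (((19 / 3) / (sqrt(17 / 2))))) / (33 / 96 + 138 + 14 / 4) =1495 * sqrt(34) / 201229 + 125440 / 104397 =1.24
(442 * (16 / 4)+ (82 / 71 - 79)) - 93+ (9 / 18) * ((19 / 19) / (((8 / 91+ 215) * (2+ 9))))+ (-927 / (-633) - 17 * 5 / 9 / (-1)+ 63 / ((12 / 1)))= 1613.31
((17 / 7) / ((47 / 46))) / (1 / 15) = 11730 / 329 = 35.65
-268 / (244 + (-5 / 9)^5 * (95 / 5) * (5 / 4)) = -1.10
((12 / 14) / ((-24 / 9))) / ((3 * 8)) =-3 / 224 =-0.01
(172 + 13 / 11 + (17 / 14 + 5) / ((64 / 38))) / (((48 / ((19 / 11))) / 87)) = 553.73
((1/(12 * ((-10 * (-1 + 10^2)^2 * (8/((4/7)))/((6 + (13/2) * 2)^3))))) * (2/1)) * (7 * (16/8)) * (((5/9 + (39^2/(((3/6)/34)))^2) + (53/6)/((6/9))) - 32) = -2641432739265371/21170160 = -124771505.71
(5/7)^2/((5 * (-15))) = -1/147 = -0.01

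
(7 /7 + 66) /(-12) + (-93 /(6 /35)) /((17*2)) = -21.54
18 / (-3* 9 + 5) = -9 / 11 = -0.82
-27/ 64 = -0.42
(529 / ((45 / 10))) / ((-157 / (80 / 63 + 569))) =-38010766 / 89019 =-427.00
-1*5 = -5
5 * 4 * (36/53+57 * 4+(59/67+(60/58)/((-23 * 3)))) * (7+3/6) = 81552131850/2368517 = 34431.73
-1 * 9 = -9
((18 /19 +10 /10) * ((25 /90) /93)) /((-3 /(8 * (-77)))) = 56980 /47709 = 1.19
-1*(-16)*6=96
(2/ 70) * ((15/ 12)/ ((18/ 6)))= 1/ 84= 0.01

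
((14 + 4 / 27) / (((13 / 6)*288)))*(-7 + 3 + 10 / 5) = -0.05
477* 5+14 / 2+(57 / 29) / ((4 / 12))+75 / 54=1252427 / 522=2399.29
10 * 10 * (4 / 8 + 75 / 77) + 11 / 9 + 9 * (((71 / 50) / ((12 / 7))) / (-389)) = 8012133337 / 53915400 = 148.61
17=17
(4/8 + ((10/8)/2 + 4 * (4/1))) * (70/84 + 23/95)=83981/4560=18.42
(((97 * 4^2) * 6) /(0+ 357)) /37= 3104 /4403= 0.70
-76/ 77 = -0.99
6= 6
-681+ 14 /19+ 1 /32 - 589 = -771693 /608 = -1269.23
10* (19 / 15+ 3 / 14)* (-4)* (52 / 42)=-32344 / 441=-73.34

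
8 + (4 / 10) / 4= 81 / 10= 8.10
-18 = -18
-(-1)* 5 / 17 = 5 / 17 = 0.29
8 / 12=2 / 3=0.67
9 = 9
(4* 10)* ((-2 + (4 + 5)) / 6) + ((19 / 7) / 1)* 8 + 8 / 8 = 1457 / 21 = 69.38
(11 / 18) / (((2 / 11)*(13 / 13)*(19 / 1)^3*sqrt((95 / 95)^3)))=121 / 246924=0.00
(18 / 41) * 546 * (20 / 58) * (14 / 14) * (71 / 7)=996840 / 1189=838.39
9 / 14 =0.64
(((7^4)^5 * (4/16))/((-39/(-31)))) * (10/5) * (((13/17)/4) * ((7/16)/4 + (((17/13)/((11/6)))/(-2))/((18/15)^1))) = -1417350026244481973763/1244672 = -1138733759773243.05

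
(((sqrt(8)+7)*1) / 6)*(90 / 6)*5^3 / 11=279.22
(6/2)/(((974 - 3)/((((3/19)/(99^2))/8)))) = 1/160727688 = 0.00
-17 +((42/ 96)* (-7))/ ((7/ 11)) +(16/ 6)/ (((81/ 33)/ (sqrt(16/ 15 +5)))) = -349/ 16 +88* sqrt(1365)/ 1215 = -19.14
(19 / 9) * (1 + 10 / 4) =133 / 18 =7.39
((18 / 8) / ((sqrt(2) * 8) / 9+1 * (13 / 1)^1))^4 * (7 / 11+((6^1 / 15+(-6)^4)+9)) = 76498673537180081763 / 59522276324402920160- 624838334923272951 * sqrt(2) / 1860071135137591255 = 0.81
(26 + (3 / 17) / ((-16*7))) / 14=49501 / 26656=1.86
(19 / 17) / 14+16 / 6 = 1961 / 714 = 2.75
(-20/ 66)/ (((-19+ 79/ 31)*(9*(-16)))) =-31/ 242352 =-0.00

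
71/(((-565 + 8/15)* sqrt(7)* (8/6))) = -3195* sqrt(7)/237076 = -0.04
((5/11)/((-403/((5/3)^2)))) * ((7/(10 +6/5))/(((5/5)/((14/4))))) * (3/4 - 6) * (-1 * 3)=-0.11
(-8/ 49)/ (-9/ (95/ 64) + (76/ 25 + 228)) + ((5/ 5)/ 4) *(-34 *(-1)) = 2781566/ 327271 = 8.50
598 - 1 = 597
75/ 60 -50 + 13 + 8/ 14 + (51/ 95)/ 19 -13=-2433517/ 50540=-48.15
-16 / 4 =-4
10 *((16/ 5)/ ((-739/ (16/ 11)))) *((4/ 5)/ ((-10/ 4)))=4096/ 203225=0.02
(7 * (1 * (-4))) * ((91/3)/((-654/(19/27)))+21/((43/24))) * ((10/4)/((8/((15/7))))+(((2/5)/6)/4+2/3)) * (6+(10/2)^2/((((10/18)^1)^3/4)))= -29714141539607/113894100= -260892.72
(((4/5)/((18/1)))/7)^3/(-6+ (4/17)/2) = -34/781396875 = -0.00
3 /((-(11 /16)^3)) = -12288 /1331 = -9.23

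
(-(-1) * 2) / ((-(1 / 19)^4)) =-260642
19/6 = 3.17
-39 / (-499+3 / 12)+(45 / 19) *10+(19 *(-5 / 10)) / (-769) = 24316111 / 1022770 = 23.77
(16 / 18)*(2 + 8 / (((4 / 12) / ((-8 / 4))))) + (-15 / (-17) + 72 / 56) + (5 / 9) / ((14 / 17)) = -9055 / 238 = -38.05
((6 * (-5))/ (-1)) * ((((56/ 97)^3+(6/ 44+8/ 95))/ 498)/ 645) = 262593231/ 6807819568330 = 0.00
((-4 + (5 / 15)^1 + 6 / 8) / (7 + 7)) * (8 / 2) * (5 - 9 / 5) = -8 / 3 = -2.67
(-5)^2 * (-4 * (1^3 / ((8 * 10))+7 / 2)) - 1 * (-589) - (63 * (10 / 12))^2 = -5037 / 2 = -2518.50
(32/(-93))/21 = -32/1953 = -0.02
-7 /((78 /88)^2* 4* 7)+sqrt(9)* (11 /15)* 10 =32978 /1521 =21.68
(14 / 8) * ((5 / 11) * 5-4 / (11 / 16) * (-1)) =623 / 44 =14.16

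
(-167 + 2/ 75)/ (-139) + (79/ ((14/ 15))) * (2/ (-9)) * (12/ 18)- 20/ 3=-3941767/ 218925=-18.01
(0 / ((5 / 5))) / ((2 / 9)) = 0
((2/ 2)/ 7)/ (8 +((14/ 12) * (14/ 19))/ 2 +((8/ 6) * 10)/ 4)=38/ 3129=0.01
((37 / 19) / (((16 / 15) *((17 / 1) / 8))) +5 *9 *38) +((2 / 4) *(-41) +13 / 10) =5464059 / 3230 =1691.66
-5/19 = -0.26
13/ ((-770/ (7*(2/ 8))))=-13/ 440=-0.03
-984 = -984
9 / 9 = 1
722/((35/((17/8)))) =6137/140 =43.84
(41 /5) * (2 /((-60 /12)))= -82 /25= -3.28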